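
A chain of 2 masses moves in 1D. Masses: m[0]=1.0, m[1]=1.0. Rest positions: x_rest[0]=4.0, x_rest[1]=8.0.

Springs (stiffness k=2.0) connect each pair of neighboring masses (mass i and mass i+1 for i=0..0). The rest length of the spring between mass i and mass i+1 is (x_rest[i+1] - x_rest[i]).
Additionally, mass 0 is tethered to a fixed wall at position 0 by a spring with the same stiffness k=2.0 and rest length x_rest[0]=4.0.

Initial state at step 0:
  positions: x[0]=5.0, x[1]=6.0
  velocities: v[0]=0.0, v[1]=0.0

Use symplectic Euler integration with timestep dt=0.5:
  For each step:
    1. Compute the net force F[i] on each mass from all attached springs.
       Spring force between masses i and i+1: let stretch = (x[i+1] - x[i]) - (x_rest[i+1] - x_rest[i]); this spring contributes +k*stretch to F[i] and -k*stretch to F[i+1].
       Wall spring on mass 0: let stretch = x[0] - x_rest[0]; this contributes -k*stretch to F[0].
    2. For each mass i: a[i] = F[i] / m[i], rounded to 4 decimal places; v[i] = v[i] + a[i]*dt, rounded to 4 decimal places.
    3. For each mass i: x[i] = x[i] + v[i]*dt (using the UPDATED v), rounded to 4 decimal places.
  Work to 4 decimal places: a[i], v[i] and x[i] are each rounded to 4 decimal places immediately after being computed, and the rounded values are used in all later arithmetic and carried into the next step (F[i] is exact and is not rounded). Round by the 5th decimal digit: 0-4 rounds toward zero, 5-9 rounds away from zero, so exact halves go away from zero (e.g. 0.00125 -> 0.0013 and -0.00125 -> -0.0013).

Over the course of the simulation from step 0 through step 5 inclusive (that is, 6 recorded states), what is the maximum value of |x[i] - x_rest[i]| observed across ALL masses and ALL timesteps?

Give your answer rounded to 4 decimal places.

Answer: 2.2813

Derivation:
Step 0: x=[5.0000 6.0000] v=[0.0000 0.0000]
Step 1: x=[3.0000 7.5000] v=[-4.0000 3.0000]
Step 2: x=[1.7500 8.7500] v=[-2.5000 2.5000]
Step 3: x=[3.1250 8.5000] v=[2.7500 -0.5000]
Step 4: x=[5.6250 7.5625] v=[5.0000 -1.8750]
Step 5: x=[6.2813 7.6563] v=[1.3125 0.1875]
Max displacement = 2.2813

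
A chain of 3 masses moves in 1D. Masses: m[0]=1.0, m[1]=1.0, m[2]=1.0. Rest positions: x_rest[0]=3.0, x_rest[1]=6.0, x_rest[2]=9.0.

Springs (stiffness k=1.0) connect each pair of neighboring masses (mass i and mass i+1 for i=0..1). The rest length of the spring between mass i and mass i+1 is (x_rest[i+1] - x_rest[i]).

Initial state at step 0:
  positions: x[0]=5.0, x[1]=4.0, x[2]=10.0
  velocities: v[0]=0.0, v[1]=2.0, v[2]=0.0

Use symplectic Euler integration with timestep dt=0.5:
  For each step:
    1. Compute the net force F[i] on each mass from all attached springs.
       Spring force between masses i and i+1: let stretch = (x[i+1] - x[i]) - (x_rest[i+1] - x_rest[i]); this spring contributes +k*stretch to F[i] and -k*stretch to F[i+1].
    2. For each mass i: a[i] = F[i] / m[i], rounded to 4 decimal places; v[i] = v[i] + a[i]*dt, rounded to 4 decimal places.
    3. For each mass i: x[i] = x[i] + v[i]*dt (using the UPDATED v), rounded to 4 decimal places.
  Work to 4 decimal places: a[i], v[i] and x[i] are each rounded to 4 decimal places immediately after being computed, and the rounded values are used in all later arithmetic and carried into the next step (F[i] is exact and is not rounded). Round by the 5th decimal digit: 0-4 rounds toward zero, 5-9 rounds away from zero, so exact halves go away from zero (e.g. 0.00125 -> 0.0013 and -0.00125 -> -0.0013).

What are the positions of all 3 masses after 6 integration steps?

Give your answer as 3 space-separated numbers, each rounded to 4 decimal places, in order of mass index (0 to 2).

Answer: 6.3184 5.3418 13.3406

Derivation:
Step 0: x=[5.0000 4.0000 10.0000] v=[0.0000 2.0000 0.0000]
Step 1: x=[4.0000 6.7500 9.2500] v=[-2.0000 5.5000 -1.5000]
Step 2: x=[2.9375 9.4375 8.6250] v=[-2.1250 5.3750 -1.2500]
Step 3: x=[2.7500 10.2969 8.9532] v=[-0.3750 1.7188 0.6563]
Step 4: x=[3.6993 8.9337 10.3673] v=[1.8985 -2.7265 2.8282]
Step 5: x=[5.2072 6.6203 12.1730] v=[3.0157 -4.6269 3.6114]
Step 6: x=[6.3184 5.3418 13.3406] v=[2.2223 -2.5571 2.3351]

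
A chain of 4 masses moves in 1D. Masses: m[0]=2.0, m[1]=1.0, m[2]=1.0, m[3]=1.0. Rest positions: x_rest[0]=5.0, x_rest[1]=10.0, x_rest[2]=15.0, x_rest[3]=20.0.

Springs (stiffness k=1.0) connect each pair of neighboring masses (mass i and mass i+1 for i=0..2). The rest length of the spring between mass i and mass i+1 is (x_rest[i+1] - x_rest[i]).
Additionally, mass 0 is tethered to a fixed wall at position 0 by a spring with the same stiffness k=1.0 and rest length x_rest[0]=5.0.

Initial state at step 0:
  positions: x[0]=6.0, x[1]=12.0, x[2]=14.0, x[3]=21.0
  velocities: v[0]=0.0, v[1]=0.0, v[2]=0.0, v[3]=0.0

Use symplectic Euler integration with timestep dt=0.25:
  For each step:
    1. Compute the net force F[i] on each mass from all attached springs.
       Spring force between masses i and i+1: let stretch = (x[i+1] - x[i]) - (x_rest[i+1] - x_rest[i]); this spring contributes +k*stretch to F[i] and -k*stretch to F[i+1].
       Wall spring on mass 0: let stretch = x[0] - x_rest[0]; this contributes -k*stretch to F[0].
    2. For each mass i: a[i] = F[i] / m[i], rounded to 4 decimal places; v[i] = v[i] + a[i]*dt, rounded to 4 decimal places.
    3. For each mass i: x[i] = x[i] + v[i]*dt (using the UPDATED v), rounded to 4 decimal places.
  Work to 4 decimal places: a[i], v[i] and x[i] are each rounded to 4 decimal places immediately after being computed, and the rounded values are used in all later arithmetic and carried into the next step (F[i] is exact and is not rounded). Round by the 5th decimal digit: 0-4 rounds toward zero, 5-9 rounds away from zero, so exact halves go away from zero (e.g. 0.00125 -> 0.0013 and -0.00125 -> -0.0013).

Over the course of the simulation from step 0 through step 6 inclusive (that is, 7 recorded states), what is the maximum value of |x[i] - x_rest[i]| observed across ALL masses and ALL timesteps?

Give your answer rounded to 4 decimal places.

Answer: 2.1424

Derivation:
Step 0: x=[6.0000 12.0000 14.0000 21.0000] v=[0.0000 0.0000 0.0000 0.0000]
Step 1: x=[6.0000 11.7500 14.3125 20.8750] v=[0.0000 -1.0000 1.2500 -0.5000]
Step 2: x=[5.9922 11.3008 14.8750 20.6524] v=[-0.0313 -1.7969 2.2500 -0.8906]
Step 3: x=[5.9630 10.7432 15.5752 20.3812] v=[-0.1168 -2.2305 2.8008 -1.0850]
Step 4: x=[5.8968 10.1888 16.2738 20.1221] v=[-0.2647 -2.2176 2.7943 -1.0365]
Step 5: x=[5.7805 9.7465 16.8326 19.9350] v=[-0.4653 -1.7694 2.2351 -0.7486]
Step 6: x=[5.6075 9.4992 17.1424 19.8665] v=[-0.6921 -0.9894 1.2392 -0.2742]
Max displacement = 2.1424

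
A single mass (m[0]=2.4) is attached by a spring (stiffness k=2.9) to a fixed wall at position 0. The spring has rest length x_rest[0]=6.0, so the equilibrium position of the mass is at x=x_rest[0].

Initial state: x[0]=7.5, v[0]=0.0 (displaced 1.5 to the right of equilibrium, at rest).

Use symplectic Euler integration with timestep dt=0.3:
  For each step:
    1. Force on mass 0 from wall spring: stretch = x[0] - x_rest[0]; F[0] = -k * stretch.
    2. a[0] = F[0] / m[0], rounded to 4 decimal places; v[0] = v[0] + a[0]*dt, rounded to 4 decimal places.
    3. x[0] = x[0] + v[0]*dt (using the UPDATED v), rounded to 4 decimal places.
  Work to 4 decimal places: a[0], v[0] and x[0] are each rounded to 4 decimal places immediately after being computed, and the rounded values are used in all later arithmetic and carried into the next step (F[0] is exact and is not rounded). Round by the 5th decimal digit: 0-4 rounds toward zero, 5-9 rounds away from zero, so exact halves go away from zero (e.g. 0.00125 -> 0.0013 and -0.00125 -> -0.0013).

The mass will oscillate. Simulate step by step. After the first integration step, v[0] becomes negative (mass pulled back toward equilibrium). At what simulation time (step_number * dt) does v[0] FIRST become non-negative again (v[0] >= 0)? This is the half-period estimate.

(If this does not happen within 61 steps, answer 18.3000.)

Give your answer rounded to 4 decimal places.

Step 0: x=[7.5000] v=[0.0000]
Step 1: x=[7.3369] v=[-0.5438]
Step 2: x=[7.0284] v=[-1.0284]
Step 3: x=[6.6080] v=[-1.4012]
Step 4: x=[6.1215] v=[-1.6216]
Step 5: x=[5.6218] v=[-1.6656]
Step 6: x=[5.1633] v=[-1.5285]
Step 7: x=[4.7957] v=[-1.2252]
Step 8: x=[4.5591] v=[-0.7886]
Step 9: x=[4.4792] v=[-0.2663]
Step 10: x=[4.5647] v=[0.2850]
First v>=0 after going negative at step 10, time=3.0000

Answer: 3.0000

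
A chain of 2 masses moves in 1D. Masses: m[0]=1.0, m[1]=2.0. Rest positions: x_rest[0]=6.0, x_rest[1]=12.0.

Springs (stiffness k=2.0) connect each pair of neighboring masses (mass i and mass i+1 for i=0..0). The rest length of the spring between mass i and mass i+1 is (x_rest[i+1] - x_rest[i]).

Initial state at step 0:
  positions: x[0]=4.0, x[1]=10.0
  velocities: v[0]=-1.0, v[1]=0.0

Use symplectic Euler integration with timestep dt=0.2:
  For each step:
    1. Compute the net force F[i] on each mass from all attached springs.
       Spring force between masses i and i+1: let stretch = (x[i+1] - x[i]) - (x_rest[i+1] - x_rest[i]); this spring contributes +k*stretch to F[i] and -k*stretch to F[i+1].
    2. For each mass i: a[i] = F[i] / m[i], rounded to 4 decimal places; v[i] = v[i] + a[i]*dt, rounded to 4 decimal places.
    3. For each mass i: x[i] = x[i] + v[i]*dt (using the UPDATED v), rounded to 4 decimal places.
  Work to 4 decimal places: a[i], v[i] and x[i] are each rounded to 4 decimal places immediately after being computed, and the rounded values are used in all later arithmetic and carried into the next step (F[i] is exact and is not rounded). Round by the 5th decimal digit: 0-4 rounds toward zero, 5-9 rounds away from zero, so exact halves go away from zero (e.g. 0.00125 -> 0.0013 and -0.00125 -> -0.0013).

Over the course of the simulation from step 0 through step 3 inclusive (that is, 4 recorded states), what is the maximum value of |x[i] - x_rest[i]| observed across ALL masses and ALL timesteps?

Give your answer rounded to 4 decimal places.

Step 0: x=[4.0000 10.0000] v=[-1.0000 0.0000]
Step 1: x=[3.8000 10.0000] v=[-1.0000 0.0000]
Step 2: x=[3.6160 9.9920] v=[-0.9200 -0.0400]
Step 3: x=[3.4621 9.9690] v=[-0.7696 -0.1152]
Max displacement = 2.5379

Answer: 2.5379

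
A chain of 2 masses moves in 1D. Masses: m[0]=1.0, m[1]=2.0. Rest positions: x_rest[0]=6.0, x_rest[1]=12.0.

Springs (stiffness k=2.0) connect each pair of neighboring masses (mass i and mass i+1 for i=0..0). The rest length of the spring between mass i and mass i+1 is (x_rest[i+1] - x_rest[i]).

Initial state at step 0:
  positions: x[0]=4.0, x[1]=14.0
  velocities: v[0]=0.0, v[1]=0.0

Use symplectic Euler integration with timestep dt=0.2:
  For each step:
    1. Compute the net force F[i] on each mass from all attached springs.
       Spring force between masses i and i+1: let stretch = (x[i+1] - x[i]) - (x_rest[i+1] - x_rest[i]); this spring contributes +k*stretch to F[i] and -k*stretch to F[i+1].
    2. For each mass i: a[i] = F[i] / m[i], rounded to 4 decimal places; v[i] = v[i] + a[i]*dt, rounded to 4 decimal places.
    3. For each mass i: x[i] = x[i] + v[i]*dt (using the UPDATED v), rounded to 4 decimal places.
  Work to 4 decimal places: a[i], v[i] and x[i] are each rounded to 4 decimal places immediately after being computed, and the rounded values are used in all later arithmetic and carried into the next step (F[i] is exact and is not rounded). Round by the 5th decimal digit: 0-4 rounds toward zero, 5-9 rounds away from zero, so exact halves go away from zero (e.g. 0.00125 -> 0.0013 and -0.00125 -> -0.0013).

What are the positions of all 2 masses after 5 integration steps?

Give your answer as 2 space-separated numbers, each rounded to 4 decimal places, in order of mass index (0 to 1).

Step 0: x=[4.0000 14.0000] v=[0.0000 0.0000]
Step 1: x=[4.3200 13.8400] v=[1.6000 -0.8000]
Step 2: x=[4.9216 13.5392] v=[3.0080 -1.5040]
Step 3: x=[5.7326 13.1337] v=[4.0550 -2.0275]
Step 4: x=[6.6557 12.6722] v=[4.6154 -2.3077]
Step 5: x=[7.5801 12.2100] v=[4.6220 -2.3110]

Answer: 7.5801 12.2100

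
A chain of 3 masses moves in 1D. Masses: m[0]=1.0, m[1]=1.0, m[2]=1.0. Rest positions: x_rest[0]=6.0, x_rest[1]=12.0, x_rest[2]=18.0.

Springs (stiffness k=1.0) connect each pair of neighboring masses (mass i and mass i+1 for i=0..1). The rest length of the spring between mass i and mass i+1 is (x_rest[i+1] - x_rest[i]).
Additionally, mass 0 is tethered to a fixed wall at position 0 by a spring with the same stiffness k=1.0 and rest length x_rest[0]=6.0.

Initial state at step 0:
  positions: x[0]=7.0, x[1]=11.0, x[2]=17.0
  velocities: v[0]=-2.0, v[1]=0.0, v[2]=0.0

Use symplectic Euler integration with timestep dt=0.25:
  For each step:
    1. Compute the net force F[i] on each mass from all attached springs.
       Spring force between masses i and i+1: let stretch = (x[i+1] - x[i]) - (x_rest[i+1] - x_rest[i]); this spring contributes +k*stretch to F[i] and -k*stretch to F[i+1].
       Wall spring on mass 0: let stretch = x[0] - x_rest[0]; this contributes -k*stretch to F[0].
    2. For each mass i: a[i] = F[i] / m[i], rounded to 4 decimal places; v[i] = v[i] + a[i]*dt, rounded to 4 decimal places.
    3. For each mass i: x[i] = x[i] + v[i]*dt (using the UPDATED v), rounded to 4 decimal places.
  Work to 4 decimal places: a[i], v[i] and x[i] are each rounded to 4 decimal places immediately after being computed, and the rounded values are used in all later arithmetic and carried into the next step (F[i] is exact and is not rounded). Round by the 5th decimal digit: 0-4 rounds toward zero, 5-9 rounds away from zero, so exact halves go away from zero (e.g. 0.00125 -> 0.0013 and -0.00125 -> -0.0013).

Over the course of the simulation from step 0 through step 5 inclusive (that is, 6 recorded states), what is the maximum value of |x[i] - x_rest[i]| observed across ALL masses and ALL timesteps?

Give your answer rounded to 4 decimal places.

Answer: 2.3083

Derivation:
Step 0: x=[7.0000 11.0000 17.0000] v=[-2.0000 0.0000 0.0000]
Step 1: x=[6.3125 11.1250 17.0000] v=[-2.7500 0.5000 0.0000]
Step 2: x=[5.5313 11.3164 17.0078] v=[-3.1250 0.7656 0.0313]
Step 3: x=[4.7659 11.5020 17.0349] v=[-3.0616 0.7422 0.1085]
Step 4: x=[4.1236 11.6124 17.0912] v=[-2.5691 0.4414 0.2253]
Step 5: x=[3.6917 11.5971 17.1801] v=[-1.7278 -0.0611 0.3556]
Max displacement = 2.3083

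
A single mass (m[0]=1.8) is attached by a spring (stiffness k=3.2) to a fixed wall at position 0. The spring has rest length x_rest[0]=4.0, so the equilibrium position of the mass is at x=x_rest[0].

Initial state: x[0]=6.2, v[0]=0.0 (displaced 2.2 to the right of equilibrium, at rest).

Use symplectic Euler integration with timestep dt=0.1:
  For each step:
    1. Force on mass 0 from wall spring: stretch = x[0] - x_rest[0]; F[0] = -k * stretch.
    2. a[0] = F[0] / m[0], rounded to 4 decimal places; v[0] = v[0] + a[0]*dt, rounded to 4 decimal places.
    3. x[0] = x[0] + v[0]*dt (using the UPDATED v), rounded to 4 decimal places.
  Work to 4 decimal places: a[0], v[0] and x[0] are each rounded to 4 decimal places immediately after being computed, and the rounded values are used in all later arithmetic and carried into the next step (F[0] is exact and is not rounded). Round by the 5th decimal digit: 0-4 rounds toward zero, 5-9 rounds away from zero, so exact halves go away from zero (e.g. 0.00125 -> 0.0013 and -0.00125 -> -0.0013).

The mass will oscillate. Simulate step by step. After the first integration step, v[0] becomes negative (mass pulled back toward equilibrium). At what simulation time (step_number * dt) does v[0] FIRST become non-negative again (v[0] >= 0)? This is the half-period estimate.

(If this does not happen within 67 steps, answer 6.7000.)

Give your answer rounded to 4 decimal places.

Step 0: x=[6.2000] v=[0.0000]
Step 1: x=[6.1609] v=[-0.3911]
Step 2: x=[6.0834] v=[-0.7753]
Step 3: x=[5.9688] v=[-1.1457]
Step 4: x=[5.8192] v=[-1.4957]
Step 5: x=[5.6373] v=[-1.8191]
Step 6: x=[5.4263] v=[-2.1102]
Step 7: x=[5.1899] v=[-2.3638]
Step 8: x=[4.9324] v=[-2.5753]
Step 9: x=[4.6583] v=[-2.7411]
Step 10: x=[4.3725] v=[-2.8581]
Step 11: x=[4.0801] v=[-2.9243]
Step 12: x=[3.7863] v=[-2.9385]
Step 13: x=[3.4963] v=[-2.9005]
Step 14: x=[3.2152] v=[-2.8110]
Step 15: x=[2.9481] v=[-2.6715]
Step 16: x=[2.6997] v=[-2.4845]
Step 17: x=[2.4744] v=[-2.2533]
Step 18: x=[2.2762] v=[-1.9821]
Step 19: x=[2.1086] v=[-1.6757]
Step 20: x=[1.9747] v=[-1.3395]
Step 21: x=[1.8768] v=[-0.9795]
Step 22: x=[1.8166] v=[-0.6020]
Step 23: x=[1.7952] v=[-0.2138]
Step 24: x=[1.8130] v=[0.1782]
First v>=0 after going negative at step 24, time=2.4000

Answer: 2.4000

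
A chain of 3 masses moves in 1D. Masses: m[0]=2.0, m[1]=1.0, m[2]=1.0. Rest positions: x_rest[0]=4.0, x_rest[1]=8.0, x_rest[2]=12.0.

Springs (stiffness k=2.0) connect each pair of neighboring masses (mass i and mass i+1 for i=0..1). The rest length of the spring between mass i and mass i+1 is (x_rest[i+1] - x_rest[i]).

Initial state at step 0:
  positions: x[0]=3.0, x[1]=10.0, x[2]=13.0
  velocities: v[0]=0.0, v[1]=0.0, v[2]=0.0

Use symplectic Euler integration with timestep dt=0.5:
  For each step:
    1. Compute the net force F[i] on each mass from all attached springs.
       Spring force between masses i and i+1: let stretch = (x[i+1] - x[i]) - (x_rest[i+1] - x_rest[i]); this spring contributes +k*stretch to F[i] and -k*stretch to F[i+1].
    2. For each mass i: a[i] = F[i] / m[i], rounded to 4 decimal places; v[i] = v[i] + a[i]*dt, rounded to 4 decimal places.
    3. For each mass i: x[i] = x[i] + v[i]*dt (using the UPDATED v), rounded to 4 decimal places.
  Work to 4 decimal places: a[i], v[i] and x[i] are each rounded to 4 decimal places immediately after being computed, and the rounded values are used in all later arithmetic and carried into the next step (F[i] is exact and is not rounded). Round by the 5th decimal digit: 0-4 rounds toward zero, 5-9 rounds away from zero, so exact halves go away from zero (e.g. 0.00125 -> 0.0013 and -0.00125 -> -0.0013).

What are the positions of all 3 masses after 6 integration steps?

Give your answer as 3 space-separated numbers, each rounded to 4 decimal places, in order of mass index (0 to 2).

Step 0: x=[3.0000 10.0000 13.0000] v=[0.0000 0.0000 0.0000]
Step 1: x=[3.7500 8.0000 13.5000] v=[1.5000 -4.0000 1.0000]
Step 2: x=[4.5625 6.6250 13.2500] v=[1.6250 -2.7500 -0.5000]
Step 3: x=[4.8907 7.5313 11.6875] v=[0.6563 1.8125 -3.1250]
Step 4: x=[4.8790 9.1954 10.0469] v=[-0.0234 3.3281 -3.2812]
Step 5: x=[4.9464 9.1270 9.9806] v=[0.1348 -0.1368 -0.1327]
Step 6: x=[5.0590 7.3951 11.4875] v=[0.2251 -3.4638 3.0137]

Answer: 5.0590 7.3951 11.4875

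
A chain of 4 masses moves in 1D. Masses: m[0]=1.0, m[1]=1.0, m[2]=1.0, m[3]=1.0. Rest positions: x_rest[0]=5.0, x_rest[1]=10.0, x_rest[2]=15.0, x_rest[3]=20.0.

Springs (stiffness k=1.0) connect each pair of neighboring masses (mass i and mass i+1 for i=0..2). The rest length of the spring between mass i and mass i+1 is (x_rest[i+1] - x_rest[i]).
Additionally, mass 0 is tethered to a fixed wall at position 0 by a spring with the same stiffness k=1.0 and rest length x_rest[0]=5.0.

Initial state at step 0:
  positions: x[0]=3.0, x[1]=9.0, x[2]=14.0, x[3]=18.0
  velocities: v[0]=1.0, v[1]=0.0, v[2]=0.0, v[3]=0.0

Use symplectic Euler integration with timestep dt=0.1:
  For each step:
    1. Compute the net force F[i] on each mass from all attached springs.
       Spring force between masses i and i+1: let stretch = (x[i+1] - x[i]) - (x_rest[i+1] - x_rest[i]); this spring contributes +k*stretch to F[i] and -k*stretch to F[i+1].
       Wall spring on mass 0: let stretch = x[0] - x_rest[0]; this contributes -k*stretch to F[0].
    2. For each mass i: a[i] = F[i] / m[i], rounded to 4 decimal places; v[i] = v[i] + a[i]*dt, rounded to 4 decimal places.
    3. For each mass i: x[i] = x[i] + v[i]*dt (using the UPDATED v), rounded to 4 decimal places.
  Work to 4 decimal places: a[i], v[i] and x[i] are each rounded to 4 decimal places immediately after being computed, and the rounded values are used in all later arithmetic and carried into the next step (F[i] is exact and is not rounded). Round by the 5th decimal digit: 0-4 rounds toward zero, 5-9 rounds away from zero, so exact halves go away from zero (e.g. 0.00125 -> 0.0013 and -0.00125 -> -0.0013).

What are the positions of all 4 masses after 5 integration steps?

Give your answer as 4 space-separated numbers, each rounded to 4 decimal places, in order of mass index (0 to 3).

Answer: 3.8871 8.8829 13.8571 18.1431

Derivation:
Step 0: x=[3.0000 9.0000 14.0000 18.0000] v=[1.0000 0.0000 0.0000 0.0000]
Step 1: x=[3.1300 8.9900 13.9900 18.0100] v=[1.3000 -0.1000 -0.1000 0.1000]
Step 2: x=[3.2873 8.9714 13.9702 18.0298] v=[1.5730 -0.1860 -0.1980 0.1980]
Step 3: x=[3.4686 8.9460 13.9410 18.0590] v=[1.8127 -0.2545 -0.2919 0.2920]
Step 4: x=[3.6700 8.9157 13.9030 18.0970] v=[2.0136 -0.3027 -0.3796 0.3802]
Step 5: x=[3.8871 8.8829 13.8571 18.1431] v=[2.1712 -0.3285 -0.4589 0.4608]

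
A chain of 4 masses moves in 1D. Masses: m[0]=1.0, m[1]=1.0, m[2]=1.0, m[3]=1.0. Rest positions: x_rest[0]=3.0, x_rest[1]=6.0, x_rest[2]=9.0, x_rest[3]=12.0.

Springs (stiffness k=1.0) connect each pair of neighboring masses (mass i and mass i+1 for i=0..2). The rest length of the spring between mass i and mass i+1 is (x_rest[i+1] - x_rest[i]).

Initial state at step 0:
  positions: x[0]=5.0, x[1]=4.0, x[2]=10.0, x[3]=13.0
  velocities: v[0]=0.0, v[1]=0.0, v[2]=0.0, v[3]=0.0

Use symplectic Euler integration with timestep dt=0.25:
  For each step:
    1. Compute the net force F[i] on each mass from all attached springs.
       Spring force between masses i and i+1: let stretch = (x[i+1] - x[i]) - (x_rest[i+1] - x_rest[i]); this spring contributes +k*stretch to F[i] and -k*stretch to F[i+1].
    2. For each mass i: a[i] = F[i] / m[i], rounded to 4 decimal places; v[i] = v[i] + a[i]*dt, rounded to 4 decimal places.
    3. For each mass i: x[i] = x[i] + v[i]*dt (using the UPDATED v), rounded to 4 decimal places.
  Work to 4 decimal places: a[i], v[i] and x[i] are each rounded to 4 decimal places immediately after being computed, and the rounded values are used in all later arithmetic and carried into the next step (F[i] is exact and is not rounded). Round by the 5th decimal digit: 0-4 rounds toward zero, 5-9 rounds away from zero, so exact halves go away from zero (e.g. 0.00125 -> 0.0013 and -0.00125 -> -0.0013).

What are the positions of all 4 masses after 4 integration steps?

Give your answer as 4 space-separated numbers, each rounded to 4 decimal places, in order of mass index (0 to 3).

Step 0: x=[5.0000 4.0000 10.0000 13.0000] v=[0.0000 0.0000 0.0000 0.0000]
Step 1: x=[4.7500 4.4375 9.8125 13.0000] v=[-1.0000 1.7500 -0.7500 0.0000]
Step 2: x=[4.2930 5.2305 9.4883 12.9883] v=[-1.8281 3.1719 -1.2969 -0.0469]
Step 3: x=[3.7071 6.2310 9.1167 12.9453] v=[-2.3437 4.0020 -1.4864 -0.1719]
Step 4: x=[3.0914 7.2541 8.8040 12.8505] v=[-2.4627 4.0925 -1.2507 -0.3791]

Answer: 3.0914 7.2541 8.8040 12.8505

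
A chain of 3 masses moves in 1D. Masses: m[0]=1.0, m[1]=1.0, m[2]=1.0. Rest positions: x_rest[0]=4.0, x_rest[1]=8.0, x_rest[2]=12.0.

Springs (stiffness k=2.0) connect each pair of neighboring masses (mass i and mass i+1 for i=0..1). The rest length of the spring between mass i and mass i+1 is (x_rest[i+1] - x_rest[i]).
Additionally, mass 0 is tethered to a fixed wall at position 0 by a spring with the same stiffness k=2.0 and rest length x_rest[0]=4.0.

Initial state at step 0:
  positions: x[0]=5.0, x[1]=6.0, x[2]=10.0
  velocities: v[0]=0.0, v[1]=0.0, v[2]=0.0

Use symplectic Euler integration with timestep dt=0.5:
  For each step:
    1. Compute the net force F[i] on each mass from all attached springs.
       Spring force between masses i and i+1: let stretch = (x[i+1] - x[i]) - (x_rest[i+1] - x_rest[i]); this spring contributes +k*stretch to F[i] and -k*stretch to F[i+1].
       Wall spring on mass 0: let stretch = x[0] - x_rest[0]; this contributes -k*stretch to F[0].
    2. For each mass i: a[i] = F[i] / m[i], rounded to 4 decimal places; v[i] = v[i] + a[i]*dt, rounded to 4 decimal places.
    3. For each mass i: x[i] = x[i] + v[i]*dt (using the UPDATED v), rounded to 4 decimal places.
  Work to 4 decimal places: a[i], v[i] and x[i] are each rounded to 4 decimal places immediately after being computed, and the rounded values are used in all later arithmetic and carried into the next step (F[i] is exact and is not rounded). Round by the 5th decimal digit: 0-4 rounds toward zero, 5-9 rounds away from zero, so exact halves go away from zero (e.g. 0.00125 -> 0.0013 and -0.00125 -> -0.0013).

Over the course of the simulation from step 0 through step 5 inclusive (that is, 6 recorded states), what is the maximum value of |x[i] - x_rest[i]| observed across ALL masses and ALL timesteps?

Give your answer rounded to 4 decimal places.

Step 0: x=[5.0000 6.0000 10.0000] v=[0.0000 0.0000 0.0000]
Step 1: x=[3.0000 7.5000 10.0000] v=[-4.0000 3.0000 0.0000]
Step 2: x=[1.7500 8.0000 10.7500] v=[-2.5000 1.0000 1.5000]
Step 3: x=[2.7500 6.7500 12.1250] v=[2.0000 -2.5000 2.7500]
Step 4: x=[4.3750 6.1875 12.8125] v=[3.2500 -1.1250 1.3750]
Step 5: x=[4.7188 8.0313 12.1875] v=[0.6875 3.6875 -1.2500]
Max displacement = 2.2500

Answer: 2.2500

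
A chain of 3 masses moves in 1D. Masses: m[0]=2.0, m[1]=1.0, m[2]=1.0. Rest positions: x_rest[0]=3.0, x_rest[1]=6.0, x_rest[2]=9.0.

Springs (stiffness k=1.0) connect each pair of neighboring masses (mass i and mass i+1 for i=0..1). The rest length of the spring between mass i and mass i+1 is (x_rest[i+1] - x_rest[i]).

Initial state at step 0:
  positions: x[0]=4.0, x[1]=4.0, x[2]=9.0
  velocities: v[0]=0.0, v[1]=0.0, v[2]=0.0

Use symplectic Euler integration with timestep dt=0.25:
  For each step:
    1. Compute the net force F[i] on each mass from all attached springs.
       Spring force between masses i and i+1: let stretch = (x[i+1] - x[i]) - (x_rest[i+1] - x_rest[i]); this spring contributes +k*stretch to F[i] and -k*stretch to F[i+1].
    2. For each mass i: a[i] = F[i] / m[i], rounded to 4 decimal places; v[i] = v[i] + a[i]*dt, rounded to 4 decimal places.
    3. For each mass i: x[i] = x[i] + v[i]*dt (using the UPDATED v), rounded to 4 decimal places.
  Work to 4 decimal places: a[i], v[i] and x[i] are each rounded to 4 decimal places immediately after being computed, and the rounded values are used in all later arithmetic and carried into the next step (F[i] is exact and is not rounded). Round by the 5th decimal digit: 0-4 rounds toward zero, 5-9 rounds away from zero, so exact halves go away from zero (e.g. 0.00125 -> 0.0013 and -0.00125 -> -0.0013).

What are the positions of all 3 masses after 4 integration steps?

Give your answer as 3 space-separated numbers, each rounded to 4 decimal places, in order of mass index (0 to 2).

Step 0: x=[4.0000 4.0000 9.0000] v=[0.0000 0.0000 0.0000]
Step 1: x=[3.9063 4.3125 8.8750] v=[-0.3750 1.2500 -0.5000]
Step 2: x=[3.7315 4.8848 8.6524] v=[-0.6992 2.2891 -0.8906]
Step 3: x=[3.4990 5.6205 8.3818] v=[-0.9301 2.9427 -1.0825]
Step 4: x=[3.2390 6.3962 8.1261] v=[-1.0399 3.1027 -1.0228]

Answer: 3.2390 6.3962 8.1261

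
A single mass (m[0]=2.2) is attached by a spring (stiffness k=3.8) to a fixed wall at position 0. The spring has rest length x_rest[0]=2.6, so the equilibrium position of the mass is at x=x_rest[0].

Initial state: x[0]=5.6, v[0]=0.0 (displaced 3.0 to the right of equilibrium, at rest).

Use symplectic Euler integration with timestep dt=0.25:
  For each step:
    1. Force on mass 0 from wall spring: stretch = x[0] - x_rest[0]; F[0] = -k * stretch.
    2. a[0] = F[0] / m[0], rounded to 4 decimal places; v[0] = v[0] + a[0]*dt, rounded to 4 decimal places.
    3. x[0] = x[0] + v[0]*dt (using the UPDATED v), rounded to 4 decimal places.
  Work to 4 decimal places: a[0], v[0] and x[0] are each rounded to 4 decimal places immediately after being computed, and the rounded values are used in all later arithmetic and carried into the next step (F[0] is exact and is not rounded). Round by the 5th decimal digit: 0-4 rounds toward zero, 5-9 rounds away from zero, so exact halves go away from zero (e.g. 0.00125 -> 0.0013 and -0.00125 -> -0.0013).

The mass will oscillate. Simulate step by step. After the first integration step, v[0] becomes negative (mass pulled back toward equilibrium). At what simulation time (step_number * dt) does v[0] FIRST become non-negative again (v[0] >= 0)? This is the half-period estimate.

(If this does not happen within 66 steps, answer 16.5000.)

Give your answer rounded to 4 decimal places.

Step 0: x=[5.6000] v=[0.0000]
Step 1: x=[5.2761] v=[-1.2955]
Step 2: x=[4.6633] v=[-2.4511]
Step 3: x=[3.8278] v=[-3.3421]
Step 4: x=[2.8597] v=[-3.8723]
Step 5: x=[1.8636] v=[-3.9845]
Step 6: x=[0.9470] v=[-3.6665]
Step 7: x=[0.2088] v=[-2.9527]
Step 8: x=[-0.2712] v=[-1.9201]
Step 9: x=[-0.4413] v=[-0.6803]
Step 10: x=[-0.2831] v=[0.6330]
First v>=0 after going negative at step 10, time=2.5000

Answer: 2.5000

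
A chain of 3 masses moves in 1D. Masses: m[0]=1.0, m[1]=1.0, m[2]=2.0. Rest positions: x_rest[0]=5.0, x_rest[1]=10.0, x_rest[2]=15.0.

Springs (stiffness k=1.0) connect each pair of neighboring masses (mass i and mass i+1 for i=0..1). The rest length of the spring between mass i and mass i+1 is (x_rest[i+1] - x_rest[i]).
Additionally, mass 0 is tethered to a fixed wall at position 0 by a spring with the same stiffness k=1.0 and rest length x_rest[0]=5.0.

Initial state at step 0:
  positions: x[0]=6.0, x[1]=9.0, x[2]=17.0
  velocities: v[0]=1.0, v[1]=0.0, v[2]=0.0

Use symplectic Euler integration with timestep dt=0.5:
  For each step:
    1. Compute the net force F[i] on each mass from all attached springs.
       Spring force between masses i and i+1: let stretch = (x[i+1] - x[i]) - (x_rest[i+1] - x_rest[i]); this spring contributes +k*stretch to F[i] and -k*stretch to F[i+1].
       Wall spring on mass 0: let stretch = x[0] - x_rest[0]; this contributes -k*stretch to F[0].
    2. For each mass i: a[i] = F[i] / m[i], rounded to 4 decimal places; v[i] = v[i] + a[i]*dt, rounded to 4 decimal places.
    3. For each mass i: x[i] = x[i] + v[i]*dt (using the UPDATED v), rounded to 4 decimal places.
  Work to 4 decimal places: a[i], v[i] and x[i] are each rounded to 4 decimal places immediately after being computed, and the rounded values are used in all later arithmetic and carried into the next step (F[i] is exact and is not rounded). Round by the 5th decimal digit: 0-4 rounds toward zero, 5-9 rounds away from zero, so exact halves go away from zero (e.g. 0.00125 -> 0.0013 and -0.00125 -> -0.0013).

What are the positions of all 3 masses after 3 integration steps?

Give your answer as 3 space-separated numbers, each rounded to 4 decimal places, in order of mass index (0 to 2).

Step 0: x=[6.0000 9.0000 17.0000] v=[1.0000 0.0000 0.0000]
Step 1: x=[5.7500 10.2500 16.6250] v=[-0.5000 2.5000 -0.7500]
Step 2: x=[5.1875 11.9688 16.0781] v=[-1.1250 3.4375 -1.0938]
Step 3: x=[5.0235 13.0196 15.6426] v=[-0.3281 2.1015 -0.8711]

Answer: 5.0235 13.0196 15.6426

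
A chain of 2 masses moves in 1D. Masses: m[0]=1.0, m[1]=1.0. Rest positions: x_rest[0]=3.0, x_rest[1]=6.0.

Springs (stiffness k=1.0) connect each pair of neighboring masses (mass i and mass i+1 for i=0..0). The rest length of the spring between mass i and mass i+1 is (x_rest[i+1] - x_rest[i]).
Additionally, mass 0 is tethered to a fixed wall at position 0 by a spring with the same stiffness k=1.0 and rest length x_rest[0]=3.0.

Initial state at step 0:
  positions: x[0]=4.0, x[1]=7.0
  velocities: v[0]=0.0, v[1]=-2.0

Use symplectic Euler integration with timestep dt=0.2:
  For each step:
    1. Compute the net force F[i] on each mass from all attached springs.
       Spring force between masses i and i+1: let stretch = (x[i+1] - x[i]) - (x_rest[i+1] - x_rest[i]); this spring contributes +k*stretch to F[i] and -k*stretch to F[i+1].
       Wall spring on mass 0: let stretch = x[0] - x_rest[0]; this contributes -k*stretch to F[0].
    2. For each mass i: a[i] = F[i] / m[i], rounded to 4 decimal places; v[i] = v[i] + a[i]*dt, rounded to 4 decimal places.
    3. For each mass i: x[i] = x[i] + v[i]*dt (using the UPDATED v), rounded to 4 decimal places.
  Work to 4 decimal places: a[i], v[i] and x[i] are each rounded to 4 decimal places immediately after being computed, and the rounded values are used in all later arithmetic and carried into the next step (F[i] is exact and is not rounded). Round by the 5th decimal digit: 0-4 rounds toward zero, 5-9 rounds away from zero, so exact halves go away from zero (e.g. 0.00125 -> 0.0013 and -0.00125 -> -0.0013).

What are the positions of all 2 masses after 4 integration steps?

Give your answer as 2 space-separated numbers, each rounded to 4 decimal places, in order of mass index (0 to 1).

Step 0: x=[4.0000 7.0000] v=[0.0000 -2.0000]
Step 1: x=[3.9600 6.6000] v=[-0.2000 -2.0000]
Step 2: x=[3.8672 6.2144] v=[-0.4640 -1.9280]
Step 3: x=[3.7136 5.8549] v=[-0.7680 -1.7974]
Step 4: x=[3.4971 5.5298] v=[-1.0825 -1.6257]

Answer: 3.4971 5.5298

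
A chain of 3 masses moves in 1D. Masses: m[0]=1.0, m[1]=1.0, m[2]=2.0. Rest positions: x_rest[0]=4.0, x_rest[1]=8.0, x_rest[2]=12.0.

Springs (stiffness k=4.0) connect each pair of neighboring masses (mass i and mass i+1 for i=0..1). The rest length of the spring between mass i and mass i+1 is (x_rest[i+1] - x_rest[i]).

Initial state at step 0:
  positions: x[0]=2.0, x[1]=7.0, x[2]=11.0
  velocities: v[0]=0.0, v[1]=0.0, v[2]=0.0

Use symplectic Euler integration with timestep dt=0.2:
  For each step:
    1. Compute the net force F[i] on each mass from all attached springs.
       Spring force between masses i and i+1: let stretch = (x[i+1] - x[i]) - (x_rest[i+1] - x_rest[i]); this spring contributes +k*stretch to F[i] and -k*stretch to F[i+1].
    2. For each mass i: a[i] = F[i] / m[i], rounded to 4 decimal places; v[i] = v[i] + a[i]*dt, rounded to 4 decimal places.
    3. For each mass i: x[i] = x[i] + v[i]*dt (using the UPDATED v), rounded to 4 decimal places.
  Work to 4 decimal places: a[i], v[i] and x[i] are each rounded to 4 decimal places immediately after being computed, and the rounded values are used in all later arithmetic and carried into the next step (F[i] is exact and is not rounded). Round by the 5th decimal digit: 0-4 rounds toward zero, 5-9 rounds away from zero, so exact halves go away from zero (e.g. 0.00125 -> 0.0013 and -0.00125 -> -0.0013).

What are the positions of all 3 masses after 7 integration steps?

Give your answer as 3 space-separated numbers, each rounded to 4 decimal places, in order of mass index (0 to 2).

Step 0: x=[2.0000 7.0000 11.0000] v=[0.0000 0.0000 0.0000]
Step 1: x=[2.1600 6.8400 11.0000] v=[0.8000 -0.8000 0.0000]
Step 2: x=[2.4288 6.5968 10.9872] v=[1.3440 -1.2160 -0.0640]
Step 3: x=[2.7245 6.3892 10.9432] v=[1.4784 -1.0381 -0.2202]
Step 4: x=[2.9665 6.3239 10.8548] v=[1.2102 -0.3267 -0.4418]
Step 5: x=[3.1057 6.4463 10.7240] v=[0.6961 0.6121 -0.6542]
Step 6: x=[3.1394 6.7187 10.5709] v=[0.1686 1.3618 -0.7653]
Step 7: x=[3.1058 7.0347 10.4297] v=[-0.1680 1.5801 -0.7062]

Answer: 3.1058 7.0347 10.4297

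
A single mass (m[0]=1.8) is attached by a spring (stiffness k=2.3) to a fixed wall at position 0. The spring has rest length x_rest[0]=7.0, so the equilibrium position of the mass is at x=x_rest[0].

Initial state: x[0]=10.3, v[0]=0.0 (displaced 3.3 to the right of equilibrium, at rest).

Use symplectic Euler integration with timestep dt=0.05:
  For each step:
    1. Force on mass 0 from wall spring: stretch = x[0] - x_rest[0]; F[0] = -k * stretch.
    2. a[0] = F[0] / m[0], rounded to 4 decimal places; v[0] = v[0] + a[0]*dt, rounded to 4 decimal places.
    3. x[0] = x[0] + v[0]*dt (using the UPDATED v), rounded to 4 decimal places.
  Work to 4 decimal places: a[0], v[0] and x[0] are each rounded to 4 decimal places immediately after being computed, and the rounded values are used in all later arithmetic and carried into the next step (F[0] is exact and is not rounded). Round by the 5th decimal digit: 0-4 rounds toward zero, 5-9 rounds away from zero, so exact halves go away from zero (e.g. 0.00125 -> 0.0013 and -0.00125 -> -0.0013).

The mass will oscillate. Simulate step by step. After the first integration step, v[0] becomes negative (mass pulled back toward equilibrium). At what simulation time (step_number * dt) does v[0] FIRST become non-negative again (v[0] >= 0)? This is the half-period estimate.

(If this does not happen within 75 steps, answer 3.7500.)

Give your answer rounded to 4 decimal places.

Answer: 2.8000

Derivation:
Step 0: x=[10.3000] v=[0.0000]
Step 1: x=[10.2895] v=[-0.2108]
Step 2: x=[10.2685] v=[-0.4210]
Step 3: x=[10.2370] v=[-0.6298]
Step 4: x=[10.1952] v=[-0.8366]
Step 5: x=[10.1432] v=[-1.0407]
Step 6: x=[10.0811] v=[-1.2415]
Step 7: x=[10.0092] v=[-1.4384]
Step 8: x=[9.9277] v=[-1.6307]
Step 9: x=[9.8368] v=[-1.8178]
Step 10: x=[9.7369] v=[-1.9990]
Step 11: x=[9.6282] v=[-2.1739]
Step 12: x=[9.5111] v=[-2.3418]
Step 13: x=[9.3860] v=[-2.5022]
Step 14: x=[9.2533] v=[-2.6546]
Step 15: x=[9.1134] v=[-2.7986]
Step 16: x=[8.9667] v=[-2.9336]
Step 17: x=[8.8137] v=[-3.0593]
Step 18: x=[8.6549] v=[-3.1752]
Step 19: x=[8.4909] v=[-3.2809]
Step 20: x=[8.3221] v=[-3.3762]
Step 21: x=[8.1491] v=[-3.4607]
Step 22: x=[7.9724] v=[-3.5341]
Step 23: x=[7.7926] v=[-3.5962]
Step 24: x=[7.6103] v=[-3.6468]
Step 25: x=[7.4260] v=[-3.6858]
Step 26: x=[7.2404] v=[-3.7130]
Step 27: x=[7.0540] v=[-3.7284]
Step 28: x=[6.8674] v=[-3.7319]
Step 29: x=[6.6812] v=[-3.7234]
Step 30: x=[6.4961] v=[-3.7030]
Step 31: x=[6.3126] v=[-3.6708]
Step 32: x=[6.1313] v=[-3.6269]
Step 33: x=[5.9527] v=[-3.5714]
Step 34: x=[5.7775] v=[-3.5045]
Step 35: x=[5.6062] v=[-3.4264]
Step 36: x=[5.4393] v=[-3.3374]
Step 37: x=[5.2774] v=[-3.2377]
Step 38: x=[5.1210] v=[-3.1276]
Step 39: x=[4.9706] v=[-3.0076]
Step 40: x=[4.8267] v=[-2.8779]
Step 41: x=[4.6897] v=[-2.7391]
Step 42: x=[4.5601] v=[-2.5915]
Step 43: x=[4.4383] v=[-2.4356]
Step 44: x=[4.3247] v=[-2.2719]
Step 45: x=[4.2197] v=[-2.1010]
Step 46: x=[4.1235] v=[-1.9234]
Step 47: x=[4.0365] v=[-1.7396]
Step 48: x=[3.9590] v=[-1.5503]
Step 49: x=[3.8912] v=[-1.3560]
Step 50: x=[3.8333] v=[-1.1574]
Step 51: x=[3.7855] v=[-0.9551]
Step 52: x=[3.7480] v=[-0.7497]
Step 53: x=[3.7209] v=[-0.5419]
Step 54: x=[3.7043] v=[-0.3324]
Step 55: x=[3.6982] v=[-0.1218]
Step 56: x=[3.7027] v=[0.0892]
First v>=0 after going negative at step 56, time=2.8000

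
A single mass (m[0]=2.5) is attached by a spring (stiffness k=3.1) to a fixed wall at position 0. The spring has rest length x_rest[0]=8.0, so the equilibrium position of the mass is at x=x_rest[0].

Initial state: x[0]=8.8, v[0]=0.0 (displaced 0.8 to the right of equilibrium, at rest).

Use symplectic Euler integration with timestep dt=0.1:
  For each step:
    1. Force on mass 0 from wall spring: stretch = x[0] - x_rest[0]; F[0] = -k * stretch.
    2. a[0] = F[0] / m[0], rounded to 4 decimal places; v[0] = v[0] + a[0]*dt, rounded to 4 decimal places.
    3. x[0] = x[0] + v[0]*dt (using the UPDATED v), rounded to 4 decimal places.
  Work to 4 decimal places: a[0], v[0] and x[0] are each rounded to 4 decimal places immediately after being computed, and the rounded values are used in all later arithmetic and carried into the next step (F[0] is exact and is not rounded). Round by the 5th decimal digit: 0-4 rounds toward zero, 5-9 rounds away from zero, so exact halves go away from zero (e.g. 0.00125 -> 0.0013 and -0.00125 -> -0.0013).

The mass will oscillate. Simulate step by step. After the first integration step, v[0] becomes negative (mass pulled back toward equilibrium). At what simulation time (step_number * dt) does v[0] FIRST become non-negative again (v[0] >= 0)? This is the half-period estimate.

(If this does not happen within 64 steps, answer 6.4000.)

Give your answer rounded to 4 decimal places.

Answer: 2.9000

Derivation:
Step 0: x=[8.8000] v=[0.0000]
Step 1: x=[8.7901] v=[-0.0992]
Step 2: x=[8.7704] v=[-0.1972]
Step 3: x=[8.7411] v=[-0.2927]
Step 4: x=[8.7026] v=[-0.3846]
Step 5: x=[8.6554] v=[-0.4717]
Step 6: x=[8.6001] v=[-0.5530]
Step 7: x=[8.5374] v=[-0.6274]
Step 8: x=[8.4680] v=[-0.6940]
Step 9: x=[8.3928] v=[-0.7520]
Step 10: x=[8.3127] v=[-0.8007]
Step 11: x=[8.2288] v=[-0.8395]
Step 12: x=[8.1420] v=[-0.8679]
Step 13: x=[8.0535] v=[-0.8855]
Step 14: x=[7.9643] v=[-0.8921]
Step 15: x=[7.8755] v=[-0.8877]
Step 16: x=[7.7883] v=[-0.8723]
Step 17: x=[7.7037] v=[-0.8461]
Step 18: x=[7.6228] v=[-0.8094]
Step 19: x=[7.5465] v=[-0.7626]
Step 20: x=[7.4759] v=[-0.7064]
Step 21: x=[7.4118] v=[-0.6414]
Step 22: x=[7.3550] v=[-0.5685]
Step 23: x=[7.3062] v=[-0.4885]
Step 24: x=[7.2660] v=[-0.4025]
Step 25: x=[7.2349] v=[-0.3115]
Step 26: x=[7.2132] v=[-0.2166]
Step 27: x=[7.2013] v=[-0.1190]
Step 28: x=[7.1993] v=[-0.0200]
Step 29: x=[7.2072] v=[0.0793]
First v>=0 after going negative at step 29, time=2.9000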